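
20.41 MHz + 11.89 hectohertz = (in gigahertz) 0.02041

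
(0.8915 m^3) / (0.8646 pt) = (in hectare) 0.2923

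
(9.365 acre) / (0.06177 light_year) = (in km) 6.485e-14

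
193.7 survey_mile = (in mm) 3.117e+08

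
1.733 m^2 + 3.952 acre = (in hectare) 1.599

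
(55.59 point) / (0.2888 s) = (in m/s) 0.0679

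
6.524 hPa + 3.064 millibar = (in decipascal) 9588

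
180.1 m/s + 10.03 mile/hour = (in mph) 412.9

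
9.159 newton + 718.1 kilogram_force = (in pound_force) 1585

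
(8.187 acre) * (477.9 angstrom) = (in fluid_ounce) 53.54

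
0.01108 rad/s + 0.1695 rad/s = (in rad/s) 0.1806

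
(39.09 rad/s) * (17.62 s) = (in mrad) 6.888e+05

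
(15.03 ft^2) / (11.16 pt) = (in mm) 3.547e+05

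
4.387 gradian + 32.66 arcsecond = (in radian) 0.06907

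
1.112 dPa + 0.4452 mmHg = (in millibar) 0.5947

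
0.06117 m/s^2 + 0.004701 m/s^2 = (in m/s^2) 0.06587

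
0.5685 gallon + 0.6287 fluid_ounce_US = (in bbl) 0.01365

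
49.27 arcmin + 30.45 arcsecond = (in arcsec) 2987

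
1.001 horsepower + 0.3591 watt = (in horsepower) 1.001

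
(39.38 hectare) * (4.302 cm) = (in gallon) 4.475e+06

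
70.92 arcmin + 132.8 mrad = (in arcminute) 527.5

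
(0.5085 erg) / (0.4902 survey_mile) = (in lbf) 1.449e-11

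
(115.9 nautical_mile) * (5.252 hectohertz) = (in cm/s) 1.127e+10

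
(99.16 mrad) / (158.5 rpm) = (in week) 9.878e-09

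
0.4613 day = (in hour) 11.07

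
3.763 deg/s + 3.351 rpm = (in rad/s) 0.4166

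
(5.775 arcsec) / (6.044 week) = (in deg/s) 4.388e-10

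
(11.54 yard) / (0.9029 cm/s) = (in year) 3.706e-05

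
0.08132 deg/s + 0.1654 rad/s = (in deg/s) 9.558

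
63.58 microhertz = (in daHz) 6.358e-06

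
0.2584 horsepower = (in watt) 192.7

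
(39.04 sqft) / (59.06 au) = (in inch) 1.616e-11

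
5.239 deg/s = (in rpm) 0.8732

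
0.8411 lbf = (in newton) 3.741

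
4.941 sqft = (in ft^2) 4.941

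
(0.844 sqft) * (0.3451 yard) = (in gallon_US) 6.536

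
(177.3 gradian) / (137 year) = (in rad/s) 6.446e-10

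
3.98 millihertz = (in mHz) 3.98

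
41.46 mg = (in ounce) 0.001462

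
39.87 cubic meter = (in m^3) 39.87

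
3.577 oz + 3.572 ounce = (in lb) 0.4468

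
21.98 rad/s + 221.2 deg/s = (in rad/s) 25.84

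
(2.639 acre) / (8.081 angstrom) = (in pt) 3.746e+16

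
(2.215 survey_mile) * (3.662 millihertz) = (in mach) 0.03834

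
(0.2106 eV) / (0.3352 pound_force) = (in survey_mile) 1.406e-23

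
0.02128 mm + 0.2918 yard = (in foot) 0.8755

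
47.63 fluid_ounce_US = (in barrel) 0.00886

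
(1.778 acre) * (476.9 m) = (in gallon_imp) 7.548e+08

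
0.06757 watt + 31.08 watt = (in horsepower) 0.04177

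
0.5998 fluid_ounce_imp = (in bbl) 0.0001072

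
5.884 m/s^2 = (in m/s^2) 5.884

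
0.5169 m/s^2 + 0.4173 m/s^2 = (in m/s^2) 0.9342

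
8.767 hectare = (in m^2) 8.767e+04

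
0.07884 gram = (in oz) 0.002781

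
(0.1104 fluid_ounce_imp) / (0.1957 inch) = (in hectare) 6.31e-08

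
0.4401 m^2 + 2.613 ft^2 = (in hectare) 6.829e-05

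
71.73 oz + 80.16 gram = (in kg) 2.114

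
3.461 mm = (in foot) 0.01135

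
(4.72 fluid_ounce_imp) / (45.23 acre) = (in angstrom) 7.327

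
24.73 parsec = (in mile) 4.742e+14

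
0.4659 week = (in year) 0.008935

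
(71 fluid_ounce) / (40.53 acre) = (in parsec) 4.149e-25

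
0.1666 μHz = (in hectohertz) 1.666e-09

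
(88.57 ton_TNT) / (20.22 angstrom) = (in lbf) 4.12e+19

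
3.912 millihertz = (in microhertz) 3912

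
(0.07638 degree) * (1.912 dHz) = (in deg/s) 0.0146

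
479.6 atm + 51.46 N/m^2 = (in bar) 486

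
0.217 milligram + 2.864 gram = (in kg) 0.002864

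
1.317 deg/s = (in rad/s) 0.02299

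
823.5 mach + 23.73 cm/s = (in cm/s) 2.804e+07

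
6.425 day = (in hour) 154.2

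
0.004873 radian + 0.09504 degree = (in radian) 0.006532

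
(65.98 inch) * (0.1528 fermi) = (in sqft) 2.756e-15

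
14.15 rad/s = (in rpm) 135.1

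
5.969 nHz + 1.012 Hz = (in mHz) 1012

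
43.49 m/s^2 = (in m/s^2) 43.49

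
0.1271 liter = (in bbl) 0.0007994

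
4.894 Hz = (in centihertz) 489.4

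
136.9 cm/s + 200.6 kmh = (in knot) 111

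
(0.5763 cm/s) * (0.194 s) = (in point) 3.169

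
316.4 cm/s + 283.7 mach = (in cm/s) 9.66e+06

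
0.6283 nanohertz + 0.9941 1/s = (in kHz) 0.0009941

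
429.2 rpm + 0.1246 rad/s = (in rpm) 430.4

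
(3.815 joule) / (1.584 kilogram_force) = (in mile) 0.0001526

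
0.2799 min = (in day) 0.0001944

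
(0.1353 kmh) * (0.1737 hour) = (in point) 6.662e+04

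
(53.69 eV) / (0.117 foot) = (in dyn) 2.412e-11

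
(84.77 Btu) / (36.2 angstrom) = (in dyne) 2.471e+18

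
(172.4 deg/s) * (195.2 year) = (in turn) 2.948e+09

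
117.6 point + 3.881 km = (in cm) 3.881e+05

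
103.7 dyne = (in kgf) 0.0001057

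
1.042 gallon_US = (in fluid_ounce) 133.4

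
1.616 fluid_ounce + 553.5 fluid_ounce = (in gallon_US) 4.337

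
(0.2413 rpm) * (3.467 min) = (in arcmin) 1.807e+04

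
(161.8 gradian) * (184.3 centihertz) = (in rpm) 44.73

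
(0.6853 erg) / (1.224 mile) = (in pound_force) 7.821e-12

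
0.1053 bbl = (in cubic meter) 0.01674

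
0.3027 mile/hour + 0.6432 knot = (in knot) 0.9062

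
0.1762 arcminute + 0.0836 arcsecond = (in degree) 0.00296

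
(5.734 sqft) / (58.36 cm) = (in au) 6.102e-12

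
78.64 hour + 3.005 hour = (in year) 0.00932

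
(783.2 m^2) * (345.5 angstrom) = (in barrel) 0.0001702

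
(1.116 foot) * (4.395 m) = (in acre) 0.0003694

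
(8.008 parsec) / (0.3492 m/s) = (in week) 1.17e+12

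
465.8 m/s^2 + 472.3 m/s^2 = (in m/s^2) 938.1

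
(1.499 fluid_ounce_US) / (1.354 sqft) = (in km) 3.524e-07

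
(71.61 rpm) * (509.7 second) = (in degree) 2.19e+05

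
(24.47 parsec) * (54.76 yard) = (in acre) 9.343e+15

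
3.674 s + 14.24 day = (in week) 2.034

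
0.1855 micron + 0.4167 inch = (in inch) 0.4167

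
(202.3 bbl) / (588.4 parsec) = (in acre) 4.377e-22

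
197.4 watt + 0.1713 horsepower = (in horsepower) 0.436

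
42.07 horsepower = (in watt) 3.137e+04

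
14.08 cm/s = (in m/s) 0.1408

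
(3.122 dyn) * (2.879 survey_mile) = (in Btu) 0.0001371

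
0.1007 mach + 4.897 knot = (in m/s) 36.81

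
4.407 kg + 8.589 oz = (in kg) 4.65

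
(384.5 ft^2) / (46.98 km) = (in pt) 2.155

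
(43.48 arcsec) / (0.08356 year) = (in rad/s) 7.999e-11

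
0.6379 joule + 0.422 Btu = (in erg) 4.459e+09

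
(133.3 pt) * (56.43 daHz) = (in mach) 0.07793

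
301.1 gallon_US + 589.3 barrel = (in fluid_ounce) 3.207e+06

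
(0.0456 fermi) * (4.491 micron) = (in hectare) 2.048e-26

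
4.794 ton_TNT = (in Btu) 1.901e+07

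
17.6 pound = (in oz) 281.6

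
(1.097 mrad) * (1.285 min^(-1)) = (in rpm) 0.0002244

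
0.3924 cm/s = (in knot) 0.007628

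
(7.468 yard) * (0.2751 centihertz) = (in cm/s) 1.879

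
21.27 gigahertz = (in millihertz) 2.127e+13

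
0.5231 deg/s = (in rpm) 0.08718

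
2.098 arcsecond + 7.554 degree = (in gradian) 8.394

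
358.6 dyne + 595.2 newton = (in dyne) 5.952e+07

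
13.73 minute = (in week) 0.001362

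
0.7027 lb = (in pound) 0.7027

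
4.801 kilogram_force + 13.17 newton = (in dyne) 6.025e+06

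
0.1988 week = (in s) 1.202e+05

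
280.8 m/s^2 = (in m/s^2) 280.8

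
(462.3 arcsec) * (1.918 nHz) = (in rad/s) 4.299e-12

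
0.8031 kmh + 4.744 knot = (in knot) 5.178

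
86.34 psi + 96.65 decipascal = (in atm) 5.875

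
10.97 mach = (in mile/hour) 8356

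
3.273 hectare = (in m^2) 3.273e+04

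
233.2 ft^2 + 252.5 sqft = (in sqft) 485.7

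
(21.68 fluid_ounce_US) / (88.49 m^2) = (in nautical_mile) 3.912e-09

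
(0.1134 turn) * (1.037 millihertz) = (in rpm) 0.007056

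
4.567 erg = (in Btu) 4.329e-10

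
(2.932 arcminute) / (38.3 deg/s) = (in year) 4.046e-11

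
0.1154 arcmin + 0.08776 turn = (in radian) 0.5514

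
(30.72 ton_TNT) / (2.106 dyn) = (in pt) 1.73e+19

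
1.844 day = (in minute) 2655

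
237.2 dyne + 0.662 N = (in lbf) 0.1494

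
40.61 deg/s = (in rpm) 6.768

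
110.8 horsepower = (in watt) 8.262e+04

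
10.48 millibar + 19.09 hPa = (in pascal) 2957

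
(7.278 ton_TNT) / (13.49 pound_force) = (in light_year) 5.364e-08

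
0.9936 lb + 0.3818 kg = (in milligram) 8.325e+05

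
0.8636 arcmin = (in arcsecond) 51.82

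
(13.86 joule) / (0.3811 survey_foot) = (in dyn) 1.193e+07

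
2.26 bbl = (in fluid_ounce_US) 1.215e+04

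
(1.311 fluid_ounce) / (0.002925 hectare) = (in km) 1.326e-09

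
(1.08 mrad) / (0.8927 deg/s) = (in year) 2.198e-09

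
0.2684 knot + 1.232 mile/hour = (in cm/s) 68.88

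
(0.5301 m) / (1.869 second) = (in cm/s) 28.36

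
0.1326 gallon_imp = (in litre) 0.6028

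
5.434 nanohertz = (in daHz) 5.434e-10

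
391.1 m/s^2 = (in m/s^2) 391.1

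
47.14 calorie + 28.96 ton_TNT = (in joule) 1.212e+11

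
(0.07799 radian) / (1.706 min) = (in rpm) 0.007276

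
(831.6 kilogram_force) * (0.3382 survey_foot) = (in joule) 840.7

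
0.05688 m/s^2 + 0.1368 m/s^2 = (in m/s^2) 0.1937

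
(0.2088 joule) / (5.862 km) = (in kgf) 3.632e-06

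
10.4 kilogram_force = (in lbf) 22.93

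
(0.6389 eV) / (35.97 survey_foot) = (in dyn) 9.337e-16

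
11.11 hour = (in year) 0.001268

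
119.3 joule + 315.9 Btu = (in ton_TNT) 7.969e-05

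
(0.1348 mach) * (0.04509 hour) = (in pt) 2.112e+07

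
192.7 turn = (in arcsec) 2.497e+08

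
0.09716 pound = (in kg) 0.04407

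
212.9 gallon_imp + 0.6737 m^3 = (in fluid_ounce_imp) 5.777e+04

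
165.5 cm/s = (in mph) 3.702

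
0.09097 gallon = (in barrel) 0.002166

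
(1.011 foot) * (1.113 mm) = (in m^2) 0.000343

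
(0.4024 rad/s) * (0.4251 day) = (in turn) 2352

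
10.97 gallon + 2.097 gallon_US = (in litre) 49.46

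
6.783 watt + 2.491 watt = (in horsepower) 0.01244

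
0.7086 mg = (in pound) 1.562e-06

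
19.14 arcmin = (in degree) 0.319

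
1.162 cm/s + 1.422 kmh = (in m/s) 0.4066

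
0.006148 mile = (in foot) 32.46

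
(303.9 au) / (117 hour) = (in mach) 3.17e+05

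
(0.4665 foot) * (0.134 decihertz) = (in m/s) 0.001905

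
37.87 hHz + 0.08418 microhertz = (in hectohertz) 37.87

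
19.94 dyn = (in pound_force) 4.483e-05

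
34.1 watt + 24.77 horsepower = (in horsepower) 24.82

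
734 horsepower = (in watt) 5.473e+05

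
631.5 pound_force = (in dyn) 2.809e+08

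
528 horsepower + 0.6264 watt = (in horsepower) 528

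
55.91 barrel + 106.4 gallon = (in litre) 9292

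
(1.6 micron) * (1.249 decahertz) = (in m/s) 1.998e-05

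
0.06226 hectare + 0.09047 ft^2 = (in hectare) 0.06226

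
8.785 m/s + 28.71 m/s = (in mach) 0.1101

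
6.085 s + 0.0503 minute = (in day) 0.0001054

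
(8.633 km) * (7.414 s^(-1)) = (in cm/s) 6.401e+06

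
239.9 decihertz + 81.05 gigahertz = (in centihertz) 8.105e+12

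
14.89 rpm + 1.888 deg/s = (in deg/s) 91.23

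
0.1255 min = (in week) 1.245e-05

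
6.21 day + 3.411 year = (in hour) 3.003e+04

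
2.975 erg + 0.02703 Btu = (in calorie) 6.816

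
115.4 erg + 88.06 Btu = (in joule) 9.291e+04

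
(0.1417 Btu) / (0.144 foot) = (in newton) 3406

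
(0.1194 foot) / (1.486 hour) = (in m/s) 6.803e-06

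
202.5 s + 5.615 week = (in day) 39.31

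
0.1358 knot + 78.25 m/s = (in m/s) 78.32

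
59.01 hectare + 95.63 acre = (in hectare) 97.71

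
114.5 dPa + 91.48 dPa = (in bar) 0.000206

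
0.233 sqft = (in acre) 5.349e-06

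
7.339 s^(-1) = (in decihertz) 73.39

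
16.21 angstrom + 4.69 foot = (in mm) 1430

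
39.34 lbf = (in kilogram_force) 17.84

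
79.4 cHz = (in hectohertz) 0.00794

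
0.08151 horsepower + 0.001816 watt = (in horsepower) 0.08151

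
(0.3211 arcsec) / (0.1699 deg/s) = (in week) 8.68e-10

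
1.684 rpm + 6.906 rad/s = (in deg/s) 405.8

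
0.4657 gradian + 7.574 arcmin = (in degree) 0.5454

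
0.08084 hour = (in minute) 4.85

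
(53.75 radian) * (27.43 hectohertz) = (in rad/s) 1.474e+05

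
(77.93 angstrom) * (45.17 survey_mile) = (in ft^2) 0.006098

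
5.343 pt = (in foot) 0.006184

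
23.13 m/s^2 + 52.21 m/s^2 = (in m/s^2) 75.34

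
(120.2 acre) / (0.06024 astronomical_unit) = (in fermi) 5.398e+10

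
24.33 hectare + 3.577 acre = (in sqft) 2.775e+06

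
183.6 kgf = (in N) 1801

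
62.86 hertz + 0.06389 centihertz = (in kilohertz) 0.06286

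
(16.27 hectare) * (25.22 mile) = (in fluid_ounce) 2.233e+14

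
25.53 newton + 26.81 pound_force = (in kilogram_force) 14.76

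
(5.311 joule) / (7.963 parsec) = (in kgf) 2.204e-18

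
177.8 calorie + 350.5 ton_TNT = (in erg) 1.466e+19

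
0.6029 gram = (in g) 0.6029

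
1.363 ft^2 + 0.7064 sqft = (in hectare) 1.923e-05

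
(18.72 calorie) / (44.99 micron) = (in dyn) 1.741e+11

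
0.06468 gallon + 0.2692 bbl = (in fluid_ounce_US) 1455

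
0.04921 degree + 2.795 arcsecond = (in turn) 0.0001389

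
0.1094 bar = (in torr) 82.06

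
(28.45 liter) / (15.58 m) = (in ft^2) 0.01966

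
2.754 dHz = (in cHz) 27.54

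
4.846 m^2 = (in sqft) 52.16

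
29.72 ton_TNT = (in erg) 1.243e+18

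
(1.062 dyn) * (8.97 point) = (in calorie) 8.032e-09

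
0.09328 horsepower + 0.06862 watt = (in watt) 69.63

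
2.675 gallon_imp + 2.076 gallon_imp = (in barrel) 0.1359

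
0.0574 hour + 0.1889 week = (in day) 1.325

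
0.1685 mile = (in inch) 1.068e+04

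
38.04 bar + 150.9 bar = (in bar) 188.9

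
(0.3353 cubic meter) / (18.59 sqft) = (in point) 550.3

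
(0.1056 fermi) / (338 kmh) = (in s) 1.125e-18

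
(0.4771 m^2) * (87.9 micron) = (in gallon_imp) 0.009225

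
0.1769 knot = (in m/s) 0.09101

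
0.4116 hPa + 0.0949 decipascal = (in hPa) 0.4117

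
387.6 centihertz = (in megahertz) 3.876e-06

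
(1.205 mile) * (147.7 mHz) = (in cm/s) 2.864e+04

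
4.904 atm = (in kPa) 496.9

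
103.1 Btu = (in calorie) 2.6e+04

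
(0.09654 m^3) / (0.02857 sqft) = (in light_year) 3.845e-15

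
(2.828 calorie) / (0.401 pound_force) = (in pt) 1.88e+04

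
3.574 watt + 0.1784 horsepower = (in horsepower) 0.1832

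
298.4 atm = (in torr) 2.268e+05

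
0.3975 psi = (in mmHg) 20.56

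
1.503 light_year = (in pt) 4.031e+19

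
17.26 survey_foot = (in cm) 526.1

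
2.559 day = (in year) 0.007011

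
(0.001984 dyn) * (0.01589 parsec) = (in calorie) 2.325e+06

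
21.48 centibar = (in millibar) 214.8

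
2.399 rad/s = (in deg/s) 137.5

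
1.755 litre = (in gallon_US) 0.4636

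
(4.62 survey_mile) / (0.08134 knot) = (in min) 2961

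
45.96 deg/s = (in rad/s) 0.8022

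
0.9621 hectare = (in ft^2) 1.036e+05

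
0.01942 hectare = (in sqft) 2090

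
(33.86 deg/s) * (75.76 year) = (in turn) 2.247e+08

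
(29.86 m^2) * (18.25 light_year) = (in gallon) 1.362e+21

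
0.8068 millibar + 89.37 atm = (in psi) 1313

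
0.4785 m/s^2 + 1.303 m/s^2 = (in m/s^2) 1.781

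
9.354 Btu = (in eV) 6.16e+22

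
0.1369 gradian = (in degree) 0.1232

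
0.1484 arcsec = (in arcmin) 0.002473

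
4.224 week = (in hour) 709.6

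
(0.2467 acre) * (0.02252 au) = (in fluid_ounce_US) 1.137e+17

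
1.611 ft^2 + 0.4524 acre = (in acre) 0.4524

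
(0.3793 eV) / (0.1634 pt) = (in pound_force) 2.37e-16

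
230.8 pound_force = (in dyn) 1.027e+08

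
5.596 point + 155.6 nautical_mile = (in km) 288.2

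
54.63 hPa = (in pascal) 5463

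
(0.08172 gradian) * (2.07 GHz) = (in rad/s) 2.657e+06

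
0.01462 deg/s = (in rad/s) 0.0002552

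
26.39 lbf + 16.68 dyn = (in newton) 117.4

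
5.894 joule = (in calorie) 1.409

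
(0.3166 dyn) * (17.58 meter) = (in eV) 3.474e+14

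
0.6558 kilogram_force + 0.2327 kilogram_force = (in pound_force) 1.959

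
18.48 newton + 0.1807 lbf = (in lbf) 4.335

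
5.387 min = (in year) 1.025e-05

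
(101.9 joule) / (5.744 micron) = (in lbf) 3.988e+06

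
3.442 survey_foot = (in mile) 0.0006519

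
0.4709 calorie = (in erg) 1.97e+07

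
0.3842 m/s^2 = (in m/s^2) 0.3842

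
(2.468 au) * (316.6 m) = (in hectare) 1.169e+10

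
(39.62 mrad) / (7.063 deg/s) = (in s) 0.3214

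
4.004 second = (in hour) 0.001112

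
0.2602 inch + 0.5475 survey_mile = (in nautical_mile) 0.4758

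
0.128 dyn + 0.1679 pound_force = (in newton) 0.7469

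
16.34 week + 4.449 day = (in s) 1.027e+07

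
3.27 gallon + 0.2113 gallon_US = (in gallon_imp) 2.899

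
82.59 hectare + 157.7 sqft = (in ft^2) 8.89e+06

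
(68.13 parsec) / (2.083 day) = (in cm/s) 1.168e+15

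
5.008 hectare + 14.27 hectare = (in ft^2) 2.075e+06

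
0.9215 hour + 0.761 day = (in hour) 19.19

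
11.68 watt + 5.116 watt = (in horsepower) 0.02252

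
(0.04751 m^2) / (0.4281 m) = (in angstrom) 1.11e+09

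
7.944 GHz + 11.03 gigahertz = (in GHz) 18.97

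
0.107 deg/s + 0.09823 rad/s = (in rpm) 0.9559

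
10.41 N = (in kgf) 1.062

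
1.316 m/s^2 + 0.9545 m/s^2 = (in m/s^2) 2.271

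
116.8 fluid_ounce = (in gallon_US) 0.9125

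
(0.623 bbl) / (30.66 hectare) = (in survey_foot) 1.06e-06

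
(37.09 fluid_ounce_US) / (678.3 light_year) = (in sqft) 1.84e-21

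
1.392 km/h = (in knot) 0.7516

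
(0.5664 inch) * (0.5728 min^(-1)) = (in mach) 4.034e-07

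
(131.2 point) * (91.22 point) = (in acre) 3.681e-07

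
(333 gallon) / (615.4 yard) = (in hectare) 2.24e-07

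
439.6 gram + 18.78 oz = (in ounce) 34.29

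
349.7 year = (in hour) 3.063e+06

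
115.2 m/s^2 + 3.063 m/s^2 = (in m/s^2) 118.3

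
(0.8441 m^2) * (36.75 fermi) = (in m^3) 3.102e-14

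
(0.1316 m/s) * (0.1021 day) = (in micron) 1.161e+09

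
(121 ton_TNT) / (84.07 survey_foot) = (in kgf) 2.015e+09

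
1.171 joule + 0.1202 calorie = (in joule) 1.674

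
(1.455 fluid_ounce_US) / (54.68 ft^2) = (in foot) 2.779e-05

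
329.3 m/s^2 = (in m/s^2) 329.3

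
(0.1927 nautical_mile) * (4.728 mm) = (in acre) 0.0004169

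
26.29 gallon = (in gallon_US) 26.29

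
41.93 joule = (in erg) 4.193e+08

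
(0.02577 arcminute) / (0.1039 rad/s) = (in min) 1.202e-06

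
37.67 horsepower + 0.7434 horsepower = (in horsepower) 38.41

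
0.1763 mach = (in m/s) 60.03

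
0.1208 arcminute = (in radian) 3.514e-05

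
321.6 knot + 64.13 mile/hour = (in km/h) 698.8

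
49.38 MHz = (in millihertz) 4.938e+10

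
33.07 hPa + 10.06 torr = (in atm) 0.04587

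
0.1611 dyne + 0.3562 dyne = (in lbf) 1.163e-06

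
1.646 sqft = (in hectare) 1.529e-05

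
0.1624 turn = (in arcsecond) 2.105e+05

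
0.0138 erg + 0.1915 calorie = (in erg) 8.012e+06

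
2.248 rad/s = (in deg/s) 128.8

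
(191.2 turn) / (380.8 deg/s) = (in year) 5.732e-06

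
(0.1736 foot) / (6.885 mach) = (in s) 2.257e-05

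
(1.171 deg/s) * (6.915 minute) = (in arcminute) 2.915e+04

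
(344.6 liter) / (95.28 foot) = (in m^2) 0.01187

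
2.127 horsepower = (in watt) 1586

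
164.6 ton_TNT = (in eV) 4.298e+30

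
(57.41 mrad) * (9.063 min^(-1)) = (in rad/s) 0.008672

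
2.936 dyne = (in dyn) 2.936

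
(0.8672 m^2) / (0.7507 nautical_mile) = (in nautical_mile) 3.368e-07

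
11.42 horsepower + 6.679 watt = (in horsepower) 11.43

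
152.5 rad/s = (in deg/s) 8738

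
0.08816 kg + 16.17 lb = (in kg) 7.423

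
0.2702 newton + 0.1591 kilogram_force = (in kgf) 0.1867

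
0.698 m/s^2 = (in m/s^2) 0.698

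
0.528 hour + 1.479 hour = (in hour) 2.007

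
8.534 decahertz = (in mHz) 8.534e+04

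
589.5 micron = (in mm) 0.5895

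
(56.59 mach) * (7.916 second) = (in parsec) 4.943e-12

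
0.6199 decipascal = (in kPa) 6.199e-05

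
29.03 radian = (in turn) 4.62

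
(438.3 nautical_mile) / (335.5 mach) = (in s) 7.106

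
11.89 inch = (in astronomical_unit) 2.019e-12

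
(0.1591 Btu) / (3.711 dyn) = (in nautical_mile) 2442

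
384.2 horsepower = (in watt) 2.865e+05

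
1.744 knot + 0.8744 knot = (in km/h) 4.849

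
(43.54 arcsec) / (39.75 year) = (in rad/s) 1.684e-13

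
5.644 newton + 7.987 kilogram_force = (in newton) 83.97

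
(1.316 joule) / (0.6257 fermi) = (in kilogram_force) 2.145e+14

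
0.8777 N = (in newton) 0.8777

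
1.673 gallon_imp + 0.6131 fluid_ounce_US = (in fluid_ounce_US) 257.8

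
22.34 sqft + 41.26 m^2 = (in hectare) 0.004334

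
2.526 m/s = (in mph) 5.651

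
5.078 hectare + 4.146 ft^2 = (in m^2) 5.078e+04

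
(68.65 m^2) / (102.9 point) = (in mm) 1.891e+06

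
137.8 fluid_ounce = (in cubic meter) 0.004075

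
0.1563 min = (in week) 1.551e-05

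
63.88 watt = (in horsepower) 0.08566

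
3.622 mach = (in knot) 2397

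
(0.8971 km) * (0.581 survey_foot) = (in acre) 0.03926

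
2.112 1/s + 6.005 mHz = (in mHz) 2118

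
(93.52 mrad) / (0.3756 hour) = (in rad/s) 6.916e-05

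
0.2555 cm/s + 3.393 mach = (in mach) 3.393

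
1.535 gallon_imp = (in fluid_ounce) 236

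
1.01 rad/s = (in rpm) 9.645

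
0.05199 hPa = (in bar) 5.199e-05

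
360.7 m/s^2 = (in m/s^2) 360.7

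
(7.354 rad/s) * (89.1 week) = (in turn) 6.307e+07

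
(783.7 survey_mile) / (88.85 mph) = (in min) 529.2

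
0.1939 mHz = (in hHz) 1.939e-06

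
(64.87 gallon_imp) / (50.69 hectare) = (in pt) 0.001649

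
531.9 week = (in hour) 8.936e+04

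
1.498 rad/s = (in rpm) 14.3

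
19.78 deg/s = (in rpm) 3.297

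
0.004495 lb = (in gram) 2.039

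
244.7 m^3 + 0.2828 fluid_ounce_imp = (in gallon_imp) 5.383e+04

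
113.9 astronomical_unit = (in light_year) 0.001801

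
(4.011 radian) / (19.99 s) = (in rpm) 1.916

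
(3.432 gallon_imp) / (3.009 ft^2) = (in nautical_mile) 3.014e-05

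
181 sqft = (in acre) 0.004155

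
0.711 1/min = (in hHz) 0.0001185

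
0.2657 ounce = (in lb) 0.01661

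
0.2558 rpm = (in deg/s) 1.535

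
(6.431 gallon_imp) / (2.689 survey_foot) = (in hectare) 3.567e-06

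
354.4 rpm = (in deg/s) 2126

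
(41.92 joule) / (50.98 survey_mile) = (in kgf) 5.21e-05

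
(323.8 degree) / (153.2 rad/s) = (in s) 0.03689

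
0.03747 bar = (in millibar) 37.47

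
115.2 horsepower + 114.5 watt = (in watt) 8.602e+04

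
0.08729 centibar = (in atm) 0.0008615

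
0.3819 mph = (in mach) 0.0005014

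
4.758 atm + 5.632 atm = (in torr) 7896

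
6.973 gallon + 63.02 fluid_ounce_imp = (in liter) 28.19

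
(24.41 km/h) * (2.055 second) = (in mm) 1.393e+04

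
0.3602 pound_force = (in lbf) 0.3602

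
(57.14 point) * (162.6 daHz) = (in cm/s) 3278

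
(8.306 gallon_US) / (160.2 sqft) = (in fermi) 2.113e+12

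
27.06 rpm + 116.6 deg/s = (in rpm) 46.49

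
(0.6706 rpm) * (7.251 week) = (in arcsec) 6.352e+10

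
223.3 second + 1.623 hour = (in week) 0.01003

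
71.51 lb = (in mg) 3.244e+07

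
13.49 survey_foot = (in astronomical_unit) 2.749e-11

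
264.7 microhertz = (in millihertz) 0.2647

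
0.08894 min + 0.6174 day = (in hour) 14.82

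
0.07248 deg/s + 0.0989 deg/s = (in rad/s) 0.002991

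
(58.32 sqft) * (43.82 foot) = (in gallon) 1.912e+04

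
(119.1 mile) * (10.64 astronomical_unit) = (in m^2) 3.051e+17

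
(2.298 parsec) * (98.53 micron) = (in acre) 1.726e+09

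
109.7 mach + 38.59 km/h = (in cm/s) 3.736e+06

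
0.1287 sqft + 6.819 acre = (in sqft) 2.97e+05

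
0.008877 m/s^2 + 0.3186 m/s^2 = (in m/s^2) 0.3275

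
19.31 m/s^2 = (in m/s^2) 19.31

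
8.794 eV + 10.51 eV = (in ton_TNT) 7.392e-28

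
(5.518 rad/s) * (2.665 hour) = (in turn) 8426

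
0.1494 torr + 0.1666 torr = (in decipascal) 421.3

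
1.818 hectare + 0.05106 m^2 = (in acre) 4.492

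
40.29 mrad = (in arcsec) 8310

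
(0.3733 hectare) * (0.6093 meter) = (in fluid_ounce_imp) 8.005e+07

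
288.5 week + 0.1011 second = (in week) 288.5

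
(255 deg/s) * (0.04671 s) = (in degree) 11.91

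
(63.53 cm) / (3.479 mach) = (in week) 8.867e-10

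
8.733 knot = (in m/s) 4.493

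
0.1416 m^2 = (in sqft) 1.524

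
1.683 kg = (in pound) 3.71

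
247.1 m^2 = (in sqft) 2660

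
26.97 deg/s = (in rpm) 4.495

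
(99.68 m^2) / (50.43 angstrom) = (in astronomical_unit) 0.1321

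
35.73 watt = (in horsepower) 0.04791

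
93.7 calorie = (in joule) 392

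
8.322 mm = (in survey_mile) 5.171e-06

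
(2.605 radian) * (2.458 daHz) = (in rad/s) 64.03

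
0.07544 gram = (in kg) 7.544e-05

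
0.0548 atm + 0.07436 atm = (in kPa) 13.09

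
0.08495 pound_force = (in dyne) 3.779e+04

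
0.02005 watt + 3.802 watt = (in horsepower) 0.005125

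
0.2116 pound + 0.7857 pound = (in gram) 452.4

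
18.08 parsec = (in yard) 6.101e+17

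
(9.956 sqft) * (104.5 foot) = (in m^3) 29.46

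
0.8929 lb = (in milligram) 4.05e+05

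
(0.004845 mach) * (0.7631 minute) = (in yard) 82.61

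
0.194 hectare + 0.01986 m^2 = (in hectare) 0.194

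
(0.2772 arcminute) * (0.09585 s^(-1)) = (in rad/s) 7.729e-06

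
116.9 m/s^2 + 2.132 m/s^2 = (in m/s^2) 119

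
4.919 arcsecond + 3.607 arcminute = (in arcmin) 3.689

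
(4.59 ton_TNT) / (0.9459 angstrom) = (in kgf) 2.07e+19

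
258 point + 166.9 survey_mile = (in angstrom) 2.686e+15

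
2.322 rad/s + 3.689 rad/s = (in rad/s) 6.011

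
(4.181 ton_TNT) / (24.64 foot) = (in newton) 2.329e+09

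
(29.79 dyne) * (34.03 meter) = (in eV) 6.327e+16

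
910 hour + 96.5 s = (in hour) 910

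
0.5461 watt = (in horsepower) 0.0007323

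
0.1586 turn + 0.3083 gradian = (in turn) 0.1594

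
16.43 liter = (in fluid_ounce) 555.6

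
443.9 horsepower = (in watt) 3.31e+05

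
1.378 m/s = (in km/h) 4.961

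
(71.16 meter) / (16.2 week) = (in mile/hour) 1.625e-05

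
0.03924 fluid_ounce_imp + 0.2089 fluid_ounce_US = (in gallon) 0.001927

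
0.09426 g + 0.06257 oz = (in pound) 0.004118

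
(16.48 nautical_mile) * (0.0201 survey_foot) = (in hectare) 0.0187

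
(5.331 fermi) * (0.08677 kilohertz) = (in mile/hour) 1.035e-12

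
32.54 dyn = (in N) 0.0003254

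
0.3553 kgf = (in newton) 3.484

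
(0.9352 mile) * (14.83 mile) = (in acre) 8876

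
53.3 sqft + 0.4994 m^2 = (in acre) 0.001347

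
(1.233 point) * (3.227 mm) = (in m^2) 1.404e-06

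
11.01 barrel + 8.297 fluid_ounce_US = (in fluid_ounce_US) 5.92e+04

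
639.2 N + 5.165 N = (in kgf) 65.71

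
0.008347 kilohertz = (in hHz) 0.08347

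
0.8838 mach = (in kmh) 1083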